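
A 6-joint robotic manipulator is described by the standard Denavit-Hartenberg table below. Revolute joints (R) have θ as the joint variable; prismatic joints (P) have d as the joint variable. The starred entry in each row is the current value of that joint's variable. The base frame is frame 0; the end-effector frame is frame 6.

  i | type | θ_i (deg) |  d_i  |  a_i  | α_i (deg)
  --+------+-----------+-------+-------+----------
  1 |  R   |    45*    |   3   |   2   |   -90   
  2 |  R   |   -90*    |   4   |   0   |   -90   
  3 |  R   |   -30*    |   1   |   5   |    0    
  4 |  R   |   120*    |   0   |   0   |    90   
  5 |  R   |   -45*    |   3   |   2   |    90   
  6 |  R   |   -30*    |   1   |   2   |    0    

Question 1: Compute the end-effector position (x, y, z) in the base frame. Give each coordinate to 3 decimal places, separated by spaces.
-3.475 2.985 9.330

after link 1: o_1 = (1.4142, 1.4142, 3.0000)
after link 2: o_2 = (-1.4142, 4.2426, 3.0000)
after link 3: o_3 = (-2.4749, 6.7175, 7.3301)
after link 4: o_4 = (-2.4749, 6.7175, 7.3301)
after link 5: o_5 = (-2.4749, 4.7175, 10.3301)
after link 6: o_6 = (-3.4749, 2.9855, 9.3301)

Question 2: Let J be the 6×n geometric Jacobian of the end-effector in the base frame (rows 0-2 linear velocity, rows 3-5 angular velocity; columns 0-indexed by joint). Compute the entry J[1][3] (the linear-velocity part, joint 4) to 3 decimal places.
-1.414

axis z_3 = (0.7071,0.7071,-0.0000); lever o_n−o_3 = (-1.0000,-3.7321,2.0000)
cross product → J_v[:, 3] = (1.4142,-1.4142,-1.9319)
J_ω[:, 3] = z_3
entry J[1][3] = -1.4142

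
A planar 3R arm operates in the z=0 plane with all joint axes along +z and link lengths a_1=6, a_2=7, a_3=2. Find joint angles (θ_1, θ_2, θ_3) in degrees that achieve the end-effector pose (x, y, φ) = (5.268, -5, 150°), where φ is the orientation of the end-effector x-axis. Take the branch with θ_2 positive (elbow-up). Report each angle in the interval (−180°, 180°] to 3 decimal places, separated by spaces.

wrist centre = target − a_3·(cos φ, sin φ) = (7.0001, -6.0000)
cos θ_2 = (85.0007−6²−7²)/(2·6·7) = 0.0000; θ_2 = 89.9995° (elbow-up)
β = atan2(-6.0000,7.0001) = -40.6011°; ψ = atan2(7.0000,6.0001) = 49.3984°
θ_1 = β − ψ = -89.9995°
θ_3 = φ − θ_1 − θ_2 = 150.0000° (wrapped to (-180°,180°])

-90.000 90.000 150.000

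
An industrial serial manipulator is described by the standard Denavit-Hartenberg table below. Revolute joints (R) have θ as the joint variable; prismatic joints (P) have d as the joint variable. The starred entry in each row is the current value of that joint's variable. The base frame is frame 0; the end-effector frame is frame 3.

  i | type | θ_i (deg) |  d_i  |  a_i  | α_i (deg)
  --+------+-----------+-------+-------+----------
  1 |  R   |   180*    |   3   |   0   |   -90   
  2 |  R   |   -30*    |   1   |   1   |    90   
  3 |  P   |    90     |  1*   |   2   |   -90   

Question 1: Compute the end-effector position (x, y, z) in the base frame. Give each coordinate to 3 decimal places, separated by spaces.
after link 1: o_1 = (0.0000, 0.0000, 3.0000)
after link 2: o_2 = (-0.8660, -1.0000, 3.5000)
after link 3: o_3 = (-0.3660, -3.0000, 4.3660)

-0.366 -3.000 4.366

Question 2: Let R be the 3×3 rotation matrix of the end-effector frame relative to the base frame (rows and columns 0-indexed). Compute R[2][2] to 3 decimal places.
End-effector z-axis (col 2 of R) = (0.8660,-0.0000,-0.5000)
R[2][2] = -0.5000

-0.500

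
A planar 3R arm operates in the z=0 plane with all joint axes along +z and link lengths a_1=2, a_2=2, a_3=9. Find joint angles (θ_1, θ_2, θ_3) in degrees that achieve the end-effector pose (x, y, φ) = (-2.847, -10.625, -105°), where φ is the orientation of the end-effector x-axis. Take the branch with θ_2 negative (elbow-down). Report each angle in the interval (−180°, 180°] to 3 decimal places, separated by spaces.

-44.998 -120.006 60.004

wrist centre = target − a_3·(cos φ, sin φ) = (-0.5176, -1.9317)
cos θ_2 = (3.9993−2²−2²)/(2·2·2) = -0.5001; θ_2 = -120.0060° (elbow-down)
β = atan2(-1.9317,-0.5176) = -105.0011°; ψ = atan2(-1.7319,0.9998) = -60.0030°
θ_1 = β − ψ = -44.9981°
θ_3 = φ − θ_1 − θ_2 = 60.0041° (wrapped to (-180°,180°])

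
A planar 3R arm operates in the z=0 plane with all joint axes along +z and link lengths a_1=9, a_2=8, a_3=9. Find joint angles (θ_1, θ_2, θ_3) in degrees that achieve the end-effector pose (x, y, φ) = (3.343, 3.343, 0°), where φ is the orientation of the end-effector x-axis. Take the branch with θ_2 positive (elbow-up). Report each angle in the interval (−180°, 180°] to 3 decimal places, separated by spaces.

wrist centre = target − a_3·(cos φ, sin φ) = (-5.6570, 3.3430)
cos θ_2 = (43.1773−9²−8²)/(2·9·8) = -0.7071; θ_2 = 134.9996° (elbow-up)
β = atan2(3.3430,-5.6570) = 149.4191°; ψ = atan2(5.6569,3.3432) = 59.4172°
θ_1 = β − ψ = 90.0019°
θ_3 = φ − θ_1 − θ_2 = 134.9985° (wrapped to (-180°,180°])

90.002 135.000 134.999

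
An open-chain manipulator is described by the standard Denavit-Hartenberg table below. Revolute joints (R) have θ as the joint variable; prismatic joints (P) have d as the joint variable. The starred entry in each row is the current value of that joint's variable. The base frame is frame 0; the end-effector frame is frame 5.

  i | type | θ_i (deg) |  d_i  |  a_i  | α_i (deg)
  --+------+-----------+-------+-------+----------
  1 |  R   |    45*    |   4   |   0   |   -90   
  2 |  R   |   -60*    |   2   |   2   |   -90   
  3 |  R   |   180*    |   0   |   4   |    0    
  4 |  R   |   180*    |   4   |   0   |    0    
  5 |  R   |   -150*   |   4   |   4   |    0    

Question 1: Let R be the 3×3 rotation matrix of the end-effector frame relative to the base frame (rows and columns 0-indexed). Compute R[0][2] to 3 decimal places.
End-effector z-axis (col 2 of R) = (0.6124,0.6124,-0.5000)
R[0][2] = 0.6124

0.612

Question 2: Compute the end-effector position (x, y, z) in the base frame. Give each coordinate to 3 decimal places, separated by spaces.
after link 1: o_1 = (0.0000, 0.0000, 4.0000)
after link 2: o_2 = (-0.7071, 2.1213, 5.7321)
after link 3: o_3 = (-2.1213, 0.7071, 2.2679)
after link 4: o_4 = (0.3282, 3.1566, 0.2679)
after link 5: o_5 = (0.1387, 5.7956, -4.7321)

0.139 5.796 -4.732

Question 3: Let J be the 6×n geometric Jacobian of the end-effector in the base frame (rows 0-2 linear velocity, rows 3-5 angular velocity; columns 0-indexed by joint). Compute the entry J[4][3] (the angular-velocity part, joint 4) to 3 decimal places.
axis z_3 = (0.6124,0.6124,-0.5000); lever o_n−o_3 = (2.2600,5.0884,-7.0000)
cross product → J_v[:, 3] = (-1.7424,3.1566,1.7321)
J_ω[:, 3] = z_3
entry J[4][3] = 0.6124

0.612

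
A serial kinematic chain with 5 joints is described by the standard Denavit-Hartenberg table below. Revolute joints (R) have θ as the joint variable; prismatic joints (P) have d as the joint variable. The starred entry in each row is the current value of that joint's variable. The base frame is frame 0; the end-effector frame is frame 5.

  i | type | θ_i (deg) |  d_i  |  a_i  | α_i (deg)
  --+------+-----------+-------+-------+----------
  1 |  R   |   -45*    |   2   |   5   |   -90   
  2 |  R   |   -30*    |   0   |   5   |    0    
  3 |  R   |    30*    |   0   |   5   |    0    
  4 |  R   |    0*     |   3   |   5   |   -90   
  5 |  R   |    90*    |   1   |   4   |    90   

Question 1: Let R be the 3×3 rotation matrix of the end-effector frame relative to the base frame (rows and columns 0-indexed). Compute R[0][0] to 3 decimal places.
End-effector x-axis (col 0 of R) = (-0.7071,-0.7071,-0.0000)
R[0][0] = -0.7071

-0.707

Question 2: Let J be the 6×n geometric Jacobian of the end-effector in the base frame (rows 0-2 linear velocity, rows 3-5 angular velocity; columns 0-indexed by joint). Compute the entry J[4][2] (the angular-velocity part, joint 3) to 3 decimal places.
0.707

axis z_2 = (0.7071,0.7071,0.0000); lever o_n−o_2 = (6.3640,-7.7782,-1.0000)
cross product → J_v[:, 2] = (-0.7071,0.7071,-10.0000)
J_ω[:, 2] = z_2
entry J[4][2] = 0.7071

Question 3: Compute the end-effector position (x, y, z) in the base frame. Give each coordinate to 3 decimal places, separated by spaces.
after link 1: o_1 = (3.5355, -3.5355, 2.0000)
after link 2: o_2 = (6.5974, -6.5974, 4.5000)
after link 3: o_3 = (10.1329, -10.1329, 4.5000)
after link 4: o_4 = (15.7898, -11.5471, 4.5000)
after link 5: o_5 = (12.9614, -14.3756, 3.5000)

12.961 -14.376 3.500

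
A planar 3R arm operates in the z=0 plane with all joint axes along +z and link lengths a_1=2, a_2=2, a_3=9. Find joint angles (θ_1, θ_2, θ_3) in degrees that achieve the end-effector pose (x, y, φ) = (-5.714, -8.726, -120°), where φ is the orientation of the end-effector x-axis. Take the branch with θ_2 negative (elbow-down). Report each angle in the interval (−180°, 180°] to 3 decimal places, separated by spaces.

-74.987 -135.012 89.999

wrist centre = target − a_3·(cos φ, sin φ) = (-1.2140, -0.9318)
cos θ_2 = (2.3420−2²−2²)/(2·2·2) = -0.7073; θ_2 = -135.0117° (elbow-down)
β = atan2(-0.9318,-1.2140) = -142.4930°; ψ = atan2(-1.4139,0.5855) = -67.5058°
θ_1 = β − ψ = -74.9871°
θ_3 = φ − θ_1 − θ_2 = 89.9988° (wrapped to (-180°,180°])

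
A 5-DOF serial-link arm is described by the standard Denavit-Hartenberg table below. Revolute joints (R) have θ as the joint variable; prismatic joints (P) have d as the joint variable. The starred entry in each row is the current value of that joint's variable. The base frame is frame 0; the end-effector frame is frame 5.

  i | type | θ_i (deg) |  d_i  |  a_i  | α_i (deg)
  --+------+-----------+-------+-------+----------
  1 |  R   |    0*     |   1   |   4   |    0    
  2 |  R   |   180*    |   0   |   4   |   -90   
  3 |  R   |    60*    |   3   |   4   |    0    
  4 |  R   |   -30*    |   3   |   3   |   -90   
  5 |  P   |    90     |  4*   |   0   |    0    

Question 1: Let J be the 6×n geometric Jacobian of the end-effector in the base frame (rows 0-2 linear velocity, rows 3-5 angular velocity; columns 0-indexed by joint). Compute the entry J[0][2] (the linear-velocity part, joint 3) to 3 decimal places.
8.428

axis z_2 = (-0.0000,-1.0000,0.0000); lever o_n−o_2 = (-2.5981,-6.0000,-8.4282)
cross product → J_v[:, 2] = (8.4282,-0.0000,-2.5981)
J_ω[:, 2] = z_2
entry J[0][2] = 8.4282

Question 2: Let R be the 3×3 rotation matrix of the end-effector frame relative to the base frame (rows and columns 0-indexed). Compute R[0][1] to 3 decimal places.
End-effector y-axis (col 1 of R) = (0.8660,-0.0000,0.5000)
R[0][1] = 0.8660

0.866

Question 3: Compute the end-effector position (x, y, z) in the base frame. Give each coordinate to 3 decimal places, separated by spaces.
after link 1: o_1 = (4.0000, 0.0000, 1.0000)
after link 2: o_2 = (0.0000, 0.0000, 1.0000)
after link 3: o_3 = (-2.0000, -3.0000, -2.4641)
after link 4: o_4 = (-4.5981, -6.0000, -3.9641)
after link 5: o_5 = (-2.5981, -6.0000, -7.4282)

-2.598 -6.000 -7.428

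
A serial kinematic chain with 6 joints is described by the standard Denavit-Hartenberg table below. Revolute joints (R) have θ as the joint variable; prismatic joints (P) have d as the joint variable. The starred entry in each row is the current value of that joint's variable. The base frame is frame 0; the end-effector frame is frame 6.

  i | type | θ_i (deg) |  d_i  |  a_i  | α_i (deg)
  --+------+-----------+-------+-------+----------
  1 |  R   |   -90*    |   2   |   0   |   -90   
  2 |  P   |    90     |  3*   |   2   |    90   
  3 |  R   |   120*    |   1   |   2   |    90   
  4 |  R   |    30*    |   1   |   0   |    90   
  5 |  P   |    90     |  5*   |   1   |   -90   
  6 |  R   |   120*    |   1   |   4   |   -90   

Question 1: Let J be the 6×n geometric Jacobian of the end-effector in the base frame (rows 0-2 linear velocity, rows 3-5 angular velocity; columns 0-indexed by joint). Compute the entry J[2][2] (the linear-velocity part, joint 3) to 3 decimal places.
axis z_2 = (0.0000,-1.0000,0.0000); lever o_n−o_2 = (1.6471,0.8301,0.9510)
cross product → J_v[:, 2] = (-0.9510,-0.0000,1.6471)
J_ω[:, 2] = z_2
entry J[2][2] = 1.6471

1.647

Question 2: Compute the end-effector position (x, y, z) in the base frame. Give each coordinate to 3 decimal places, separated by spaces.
after link 1: o_1 = (0.0000, 0.0000, 2.0000)
after link 2: o_2 = (3.0000, 0.0000, 0.0000)
after link 3: o_3 = (4.7321, -1.0000, 1.0000)
after link 4: o_4 = (5.2321, -1.0000, 0.1340)
after link 5: o_5 = (7.8971, 3.3301, 0.5179)
after link 6: o_6 = (4.6471, 0.8301, 0.9510)

4.647 0.830 0.951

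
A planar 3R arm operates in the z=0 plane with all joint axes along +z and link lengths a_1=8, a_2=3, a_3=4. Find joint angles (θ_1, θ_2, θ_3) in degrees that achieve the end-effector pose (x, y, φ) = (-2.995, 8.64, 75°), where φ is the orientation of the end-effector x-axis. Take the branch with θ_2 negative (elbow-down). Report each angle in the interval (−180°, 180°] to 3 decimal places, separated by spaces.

wrist centre = target − a_3·(cos φ, sin φ) = (-4.0303, 4.7763)
cos θ_2 = (39.0561−8²−3²)/(2·8·3) = -0.7072; θ_2 = -135.0046° (elbow-down)
β = atan2(4.7763,-4.0303) = 130.1579°; ψ = atan2(-2.1211,5.8785) = -19.8410°
θ_1 = β − ψ = 149.9990°
θ_3 = φ − θ_1 − θ_2 = 60.0057° (wrapped to (-180°,180°])

149.999 -135.005 60.006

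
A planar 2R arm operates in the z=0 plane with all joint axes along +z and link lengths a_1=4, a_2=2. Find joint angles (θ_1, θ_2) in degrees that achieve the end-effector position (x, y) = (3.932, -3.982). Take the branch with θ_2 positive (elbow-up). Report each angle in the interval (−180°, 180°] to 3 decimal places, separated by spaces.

-59.996 44.984

cos θ_2 = (31.3169−4²−2²)/(2·4·2) = 0.7073; θ_2 = 44.9836° (elbow-up)
β = atan2(-3.9820,3.9320) = -45.3620°; ψ = atan2(1.4138,5.4146) = 14.6337°
θ_1 = β − ψ = -59.9957°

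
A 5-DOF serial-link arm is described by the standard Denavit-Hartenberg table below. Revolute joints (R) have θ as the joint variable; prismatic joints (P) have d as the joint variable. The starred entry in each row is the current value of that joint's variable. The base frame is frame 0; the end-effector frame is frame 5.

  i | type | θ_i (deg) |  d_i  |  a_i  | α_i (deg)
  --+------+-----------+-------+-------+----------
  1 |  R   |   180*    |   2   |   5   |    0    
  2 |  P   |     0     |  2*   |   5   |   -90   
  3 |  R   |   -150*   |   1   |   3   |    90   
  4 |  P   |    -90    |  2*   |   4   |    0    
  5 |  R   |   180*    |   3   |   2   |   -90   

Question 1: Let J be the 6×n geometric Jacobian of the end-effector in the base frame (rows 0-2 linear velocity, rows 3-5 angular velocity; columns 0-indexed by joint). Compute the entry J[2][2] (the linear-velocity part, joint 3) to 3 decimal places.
axis z_2 = (-0.0000,-1.0000,0.0000); lever o_n−o_2 = (5.0981,1.0000,-2.8301)
cross product → J_v[:, 2] = (2.8301,-0.0000,5.0981)
J_ω[:, 2] = z_2
entry J[2][2] = 5.0981

5.098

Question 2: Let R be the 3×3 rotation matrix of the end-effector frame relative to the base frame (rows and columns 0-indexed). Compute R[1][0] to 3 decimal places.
End-effector x-axis (col 0 of R) = (-0.0000,-1.0000,0.0000)
R[1][0] = -1.0000

-1.000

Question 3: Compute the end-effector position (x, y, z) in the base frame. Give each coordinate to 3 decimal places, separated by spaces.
after link 1: o_1 = (-5.0000, 0.0000, 2.0000)
after link 2: o_2 = (-10.0000, 0.0000, 4.0000)
after link 3: o_3 = (-7.4019, -1.0000, 5.5000)
after link 4: o_4 = (-6.4019, 3.0000, 3.7679)
after link 5: o_5 = (-4.9019, 1.0000, 1.1699)

-4.902 1.000 1.170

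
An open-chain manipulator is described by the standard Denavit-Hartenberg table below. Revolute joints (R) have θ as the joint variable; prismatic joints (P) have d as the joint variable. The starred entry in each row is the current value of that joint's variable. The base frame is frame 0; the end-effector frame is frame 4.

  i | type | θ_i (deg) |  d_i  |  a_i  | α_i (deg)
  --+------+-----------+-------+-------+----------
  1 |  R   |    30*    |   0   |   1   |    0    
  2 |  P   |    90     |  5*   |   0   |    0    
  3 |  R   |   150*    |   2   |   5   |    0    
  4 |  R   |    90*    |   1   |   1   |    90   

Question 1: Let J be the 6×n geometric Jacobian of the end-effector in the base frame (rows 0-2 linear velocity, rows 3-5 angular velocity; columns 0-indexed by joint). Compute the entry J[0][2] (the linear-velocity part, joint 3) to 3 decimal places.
axis z_2 = (0.0000,0.0000,1.0000); lever o_n−o_2 = (1.0000,-5.0000,3.0000)
cross product → J_v[:, 2] = (5.0000,1.0000,-0.0000)
J_ω[:, 2] = z_2
entry J[0][2] = 5.0000

5.000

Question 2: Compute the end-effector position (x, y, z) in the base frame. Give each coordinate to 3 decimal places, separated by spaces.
after link 1: o_1 = (0.8660, 0.5000, 0.0000)
after link 2: o_2 = (0.8660, 0.5000, 5.0000)
after link 3: o_3 = (0.8660, -4.5000, 7.0000)
after link 4: o_4 = (1.8660, -4.5000, 8.0000)

1.866 -4.500 8.000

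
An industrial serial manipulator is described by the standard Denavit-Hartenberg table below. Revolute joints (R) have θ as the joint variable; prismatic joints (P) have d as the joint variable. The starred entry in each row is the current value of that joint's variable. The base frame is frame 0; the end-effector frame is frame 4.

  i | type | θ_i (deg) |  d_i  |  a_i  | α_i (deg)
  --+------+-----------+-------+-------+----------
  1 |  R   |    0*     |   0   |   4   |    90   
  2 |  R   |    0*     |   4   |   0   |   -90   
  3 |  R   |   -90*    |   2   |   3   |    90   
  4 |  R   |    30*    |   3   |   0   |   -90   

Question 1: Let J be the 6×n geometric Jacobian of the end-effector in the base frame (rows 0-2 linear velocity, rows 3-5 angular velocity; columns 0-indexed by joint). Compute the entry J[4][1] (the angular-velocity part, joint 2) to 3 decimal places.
axis z_1 = (0.0000,-1.0000,0.0000); lever o_n−o_1 = (-3.0000,-7.0000,2.0000)
cross product → J_v[:, 1] = (-2.0000,-0.0000,-3.0000)
J_ω[:, 1] = z_1
entry J[4][1] = -1.0000

-1.000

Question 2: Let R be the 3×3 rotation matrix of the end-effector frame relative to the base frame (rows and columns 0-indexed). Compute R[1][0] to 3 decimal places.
End-effector x-axis (col 0 of R) = (0.0000,-0.8660,0.5000)
R[1][0] = -0.8660

-0.866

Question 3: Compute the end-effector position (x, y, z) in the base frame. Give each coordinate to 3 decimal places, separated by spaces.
1.000 -7.000 2.000

after link 1: o_1 = (4.0000, 0.0000, 0.0000)
after link 2: o_2 = (4.0000, -4.0000, 0.0000)
after link 3: o_3 = (4.0000, -7.0000, 2.0000)
after link 4: o_4 = (1.0000, -7.0000, 2.0000)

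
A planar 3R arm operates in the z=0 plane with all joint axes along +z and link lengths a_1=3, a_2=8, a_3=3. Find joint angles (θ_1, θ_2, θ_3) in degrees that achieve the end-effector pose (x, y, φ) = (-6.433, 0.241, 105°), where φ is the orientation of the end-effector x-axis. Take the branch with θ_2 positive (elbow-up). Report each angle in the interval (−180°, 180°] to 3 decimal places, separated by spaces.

wrist centre = target − a_3·(cos φ, sin φ) = (-5.6565, -2.6568)
cos θ_2 = (39.0549−3²−8²)/(2·3·8) = -0.7072; θ_2 = 135.0066° (elbow-up)
β = atan2(-2.6568,-5.6565) = -154.8414°; ψ = atan2(5.6562,-2.6575) = 115.1660°
θ_1 = β − ψ = -270.0074°
θ_3 = φ − θ_1 − θ_2 = -119.9992° (wrapped to (-180°,180°])

89.993 135.007 -119.999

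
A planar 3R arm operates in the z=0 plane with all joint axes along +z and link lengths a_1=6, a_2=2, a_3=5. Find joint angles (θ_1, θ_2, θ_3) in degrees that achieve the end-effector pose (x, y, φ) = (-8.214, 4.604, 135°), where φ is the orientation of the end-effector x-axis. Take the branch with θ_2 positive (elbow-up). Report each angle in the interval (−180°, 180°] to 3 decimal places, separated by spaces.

wrist centre = target − a_3·(cos φ, sin φ) = (-4.6785, 1.0685)
cos θ_2 = (23.0297−6²−2²)/(2·6·2) = -0.7071; θ_2 = 134.9992° (elbow-up)
β = atan2(1.0685,-4.6785) = 167.1354°; ψ = atan2(1.4142,4.5858) = 17.1394°
θ_1 = β − ψ = 149.9960°
θ_3 = φ − θ_1 − θ_2 = -149.9953° (wrapped to (-180°,180°])

149.996 134.999 -149.995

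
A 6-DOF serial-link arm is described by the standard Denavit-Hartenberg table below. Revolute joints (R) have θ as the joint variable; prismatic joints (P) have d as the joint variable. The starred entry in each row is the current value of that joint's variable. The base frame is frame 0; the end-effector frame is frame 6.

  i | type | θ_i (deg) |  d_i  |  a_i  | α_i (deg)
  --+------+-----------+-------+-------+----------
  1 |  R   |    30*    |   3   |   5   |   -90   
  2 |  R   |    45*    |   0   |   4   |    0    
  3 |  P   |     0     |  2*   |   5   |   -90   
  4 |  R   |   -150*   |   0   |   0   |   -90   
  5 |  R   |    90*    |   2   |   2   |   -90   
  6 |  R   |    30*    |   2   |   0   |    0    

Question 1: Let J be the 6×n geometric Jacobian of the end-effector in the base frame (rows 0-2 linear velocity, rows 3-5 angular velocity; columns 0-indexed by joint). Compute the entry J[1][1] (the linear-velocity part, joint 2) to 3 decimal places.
-3.441

axis z_1 = (-0.5000,0.8660,0.0000); lever o_n−o_1 = (7.0431,7.2210,-6.8816)
cross product → J_v[:, 1] = (-5.9596,-3.4408,-9.7100)
J_ω[:, 1] = z_1
entry J[1][1] = -3.4408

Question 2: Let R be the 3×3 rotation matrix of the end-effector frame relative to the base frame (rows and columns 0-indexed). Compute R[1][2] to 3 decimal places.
End-effector z-axis (col 2 of R) = (0.7803,-0.1268,-0.6124)
R[1][2] = -0.1268

-0.127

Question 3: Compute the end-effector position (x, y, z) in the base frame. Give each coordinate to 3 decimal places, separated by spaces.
after link 1: o_1 = (4.3301, 2.5000, 3.0000)
after link 2: o_2 = (6.7796, 3.9142, 0.1716)
after link 3: o_3 = (8.8415, 7.4140, -3.3640)
after link 4: o_4 = (8.8415, 7.4140, -3.3640)
after link 5: o_5 = (9.8126, 9.9747, -2.6569)
after link 6: o_6 = (11.3732, 9.7210, -3.8816)

11.373 9.721 -3.882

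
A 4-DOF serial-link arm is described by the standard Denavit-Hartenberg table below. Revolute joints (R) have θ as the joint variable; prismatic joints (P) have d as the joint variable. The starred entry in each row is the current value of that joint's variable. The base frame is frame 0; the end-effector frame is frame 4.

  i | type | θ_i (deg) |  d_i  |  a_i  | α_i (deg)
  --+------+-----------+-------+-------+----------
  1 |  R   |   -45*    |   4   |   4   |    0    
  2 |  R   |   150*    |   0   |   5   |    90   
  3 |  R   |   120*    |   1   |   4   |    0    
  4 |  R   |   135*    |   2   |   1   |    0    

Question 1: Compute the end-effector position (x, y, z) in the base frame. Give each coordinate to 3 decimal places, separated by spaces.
after link 1: o_1 = (2.8284, -2.8284, 4.0000)
after link 2: o_2 = (1.5343, 2.0012, 4.0000)
after link 3: o_3 = (3.0179, 0.3282, 7.4641)
after link 4: o_4 = (5.0167, 0.5958, 6.4982)

5.017 0.596 6.498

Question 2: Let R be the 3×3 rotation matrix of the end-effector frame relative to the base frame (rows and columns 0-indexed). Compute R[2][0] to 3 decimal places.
-0.966

End-effector x-axis (col 0 of R) = (0.0670,-0.2500,-0.9659)
R[2][0] = -0.9659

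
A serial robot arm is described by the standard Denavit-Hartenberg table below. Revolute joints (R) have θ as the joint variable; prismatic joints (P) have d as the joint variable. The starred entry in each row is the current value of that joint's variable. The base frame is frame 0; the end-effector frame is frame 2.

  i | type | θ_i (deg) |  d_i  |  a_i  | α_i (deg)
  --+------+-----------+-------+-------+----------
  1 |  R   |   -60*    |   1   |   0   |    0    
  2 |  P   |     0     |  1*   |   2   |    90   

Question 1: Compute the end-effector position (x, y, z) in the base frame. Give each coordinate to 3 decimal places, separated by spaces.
after link 1: o_1 = (0.0000, 0.0000, 1.0000)
after link 2: o_2 = (1.0000, -1.7321, 2.0000)

1.000 -1.732 2.000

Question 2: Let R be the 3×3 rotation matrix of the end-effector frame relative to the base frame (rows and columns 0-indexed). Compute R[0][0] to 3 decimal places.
End-effector x-axis (col 0 of R) = (0.5000,-0.8660,0.0000)
R[0][0] = 0.5000

0.500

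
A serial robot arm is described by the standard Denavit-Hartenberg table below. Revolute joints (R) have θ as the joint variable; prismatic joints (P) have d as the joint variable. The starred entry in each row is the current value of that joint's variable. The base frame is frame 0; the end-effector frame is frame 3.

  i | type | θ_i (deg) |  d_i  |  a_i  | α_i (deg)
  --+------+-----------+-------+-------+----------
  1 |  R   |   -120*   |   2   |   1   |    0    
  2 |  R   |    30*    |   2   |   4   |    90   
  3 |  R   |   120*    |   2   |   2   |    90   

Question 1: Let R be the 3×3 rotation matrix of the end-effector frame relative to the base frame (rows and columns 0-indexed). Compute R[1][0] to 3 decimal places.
0.500

End-effector x-axis (col 0 of R) = (-0.0000,0.5000,0.8660)
R[1][0] = 0.5000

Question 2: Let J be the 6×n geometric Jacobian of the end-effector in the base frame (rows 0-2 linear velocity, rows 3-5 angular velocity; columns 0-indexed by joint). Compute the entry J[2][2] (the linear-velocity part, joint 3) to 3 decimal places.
axis z_2 = (-1.0000,-0.0000,0.0000); lever o_n−o_2 = (-2.0000,1.0000,1.7321)
cross product → J_v[:, 2] = (-0.0000,1.7321,-1.0000)
J_ω[:, 2] = z_2
entry J[2][2] = -1.0000

-1.000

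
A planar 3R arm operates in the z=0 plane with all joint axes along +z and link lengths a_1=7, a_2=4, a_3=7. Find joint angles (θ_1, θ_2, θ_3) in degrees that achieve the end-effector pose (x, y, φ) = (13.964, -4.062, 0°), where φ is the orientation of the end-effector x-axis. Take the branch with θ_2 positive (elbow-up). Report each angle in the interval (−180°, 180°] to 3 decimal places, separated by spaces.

-60.000 90.003 -30.003

wrist centre = target − a_3·(cos φ, sin φ) = (6.9640, -4.0620)
cos θ_2 = (64.9971−7²−4²)/(2·7·4) = -0.0001; θ_2 = 90.0029° (elbow-up)
β = atan2(-4.0620,6.9640) = -30.2544°; ψ = atan2(4.0000,6.9998) = 29.7456°
θ_1 = β − ψ = -60.0000°
θ_3 = φ − θ_1 − θ_2 = -30.0029° (wrapped to (-180°,180°])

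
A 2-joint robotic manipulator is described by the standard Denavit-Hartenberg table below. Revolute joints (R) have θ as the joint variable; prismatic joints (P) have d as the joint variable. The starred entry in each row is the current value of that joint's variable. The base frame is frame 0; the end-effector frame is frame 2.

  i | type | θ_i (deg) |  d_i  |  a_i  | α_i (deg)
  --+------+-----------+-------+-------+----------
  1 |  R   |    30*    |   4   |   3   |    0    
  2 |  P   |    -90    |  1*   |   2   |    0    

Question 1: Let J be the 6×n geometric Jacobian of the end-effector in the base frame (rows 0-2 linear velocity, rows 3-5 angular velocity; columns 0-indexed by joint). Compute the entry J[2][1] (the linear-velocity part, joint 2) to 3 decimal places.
1.000

prismatic axis z_1 = (0.0000,0.0000,1.0000)
J_v[:, 1] = z_1; J_ω[:, 1] = (0,0,0)
entry J[2][1] = 1.0000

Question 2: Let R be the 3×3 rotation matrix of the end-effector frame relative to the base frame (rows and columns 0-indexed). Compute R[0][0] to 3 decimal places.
End-effector x-axis (col 0 of R) = (0.5000,-0.8660,0.0000)
R[0][0] = 0.5000

0.500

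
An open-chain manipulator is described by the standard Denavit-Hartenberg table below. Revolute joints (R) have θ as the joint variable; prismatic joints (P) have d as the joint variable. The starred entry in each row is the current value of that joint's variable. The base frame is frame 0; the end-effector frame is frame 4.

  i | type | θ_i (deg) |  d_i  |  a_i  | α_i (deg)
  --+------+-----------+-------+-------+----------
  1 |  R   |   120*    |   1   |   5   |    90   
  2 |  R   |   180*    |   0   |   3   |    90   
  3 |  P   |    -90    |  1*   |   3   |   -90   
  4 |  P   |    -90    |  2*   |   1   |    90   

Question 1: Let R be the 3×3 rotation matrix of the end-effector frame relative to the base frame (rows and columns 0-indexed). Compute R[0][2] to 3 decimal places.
End-effector z-axis (col 2 of R) = (0.8660,0.5000,0.0000)
R[0][2] = 0.8660

0.866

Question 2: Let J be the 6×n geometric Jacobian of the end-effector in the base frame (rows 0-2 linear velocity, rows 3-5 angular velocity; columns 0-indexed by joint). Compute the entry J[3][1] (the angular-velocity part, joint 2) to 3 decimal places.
axis z_1 = (0.8660,0.5000,0.0000); lever o_n−o_1 = (-0.0981,-5.8301,2.0000)
cross product → J_v[:, 1] = (1.0000,-1.7321,-5.0000)
J_ω[:, 1] = z_1
entry J[3][1] = 0.8660

0.866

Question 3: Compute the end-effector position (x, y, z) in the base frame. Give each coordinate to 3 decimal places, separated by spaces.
-2.598 -1.500 3.000

after link 1: o_1 = (-2.5000, 4.3301, 1.0000)
after link 2: o_2 = (-1.0000, 1.7321, 1.0000)
after link 3: o_3 = (-3.5981, 0.2321, 2.0000)
after link 4: o_4 = (-2.5981, -1.5000, 3.0000)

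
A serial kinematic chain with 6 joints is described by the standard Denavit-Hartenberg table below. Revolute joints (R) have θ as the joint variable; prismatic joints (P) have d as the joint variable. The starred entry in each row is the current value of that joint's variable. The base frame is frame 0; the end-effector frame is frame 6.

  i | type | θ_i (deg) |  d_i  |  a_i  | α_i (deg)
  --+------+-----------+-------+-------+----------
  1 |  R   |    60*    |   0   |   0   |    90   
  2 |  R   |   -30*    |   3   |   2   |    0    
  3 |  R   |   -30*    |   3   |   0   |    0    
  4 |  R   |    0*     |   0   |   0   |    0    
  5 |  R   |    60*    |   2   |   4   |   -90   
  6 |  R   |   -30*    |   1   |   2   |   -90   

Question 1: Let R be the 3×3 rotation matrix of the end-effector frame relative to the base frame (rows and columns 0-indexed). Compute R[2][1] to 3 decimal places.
End-effector y-axis (col 1 of R) = (0.0000,0.0000,-1.0000)
R[2][1] = -1.0000

-1.000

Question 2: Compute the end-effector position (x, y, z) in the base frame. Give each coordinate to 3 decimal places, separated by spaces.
after link 1: o_1 = (0.0000, 0.0000, 0.0000)
after link 2: o_2 = (3.4641, -0.0000, -1.0000)
after link 3: o_3 = (6.0622, -1.5000, -1.0000)
after link 4: o_4 = (6.0622, -1.5000, -1.0000)
after link 5: o_5 = (9.7942, 0.9641, -1.0000)
after link 6: o_6 = (11.5263, 1.9641, 0.0000)

11.526 1.964 0.000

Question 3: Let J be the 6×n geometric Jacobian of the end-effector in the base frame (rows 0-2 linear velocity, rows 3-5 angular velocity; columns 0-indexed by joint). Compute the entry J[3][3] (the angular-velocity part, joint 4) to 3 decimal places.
axis z_3 = (0.8660,-0.5000,0.0000); lever o_n−o_3 = (5.4641,3.4641,1.0000)
cross product → J_v[:, 3] = (-0.5000,-0.8660,5.7321)
J_ω[:, 3] = z_3
entry J[3][3] = 0.8660

0.866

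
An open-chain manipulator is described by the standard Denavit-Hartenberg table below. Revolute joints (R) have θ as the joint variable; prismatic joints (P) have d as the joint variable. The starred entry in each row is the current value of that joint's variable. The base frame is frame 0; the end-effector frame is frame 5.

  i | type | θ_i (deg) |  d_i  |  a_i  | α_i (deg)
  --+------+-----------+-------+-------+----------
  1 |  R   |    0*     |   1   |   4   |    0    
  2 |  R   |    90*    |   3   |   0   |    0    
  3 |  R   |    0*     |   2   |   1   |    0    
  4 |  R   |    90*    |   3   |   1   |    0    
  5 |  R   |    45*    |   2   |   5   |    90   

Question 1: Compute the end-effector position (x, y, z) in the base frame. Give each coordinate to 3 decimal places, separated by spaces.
-0.536 -2.536 11.000

after link 1: o_1 = (4.0000, 0.0000, 1.0000)
after link 2: o_2 = (4.0000, 0.0000, 4.0000)
after link 3: o_3 = (4.0000, 1.0000, 6.0000)
after link 4: o_4 = (3.0000, 1.0000, 9.0000)
after link 5: o_5 = (-0.5355, -2.5355, 11.0000)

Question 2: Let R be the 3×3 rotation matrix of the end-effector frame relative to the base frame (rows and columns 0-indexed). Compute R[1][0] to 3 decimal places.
End-effector x-axis (col 0 of R) = (-0.7071,-0.7071,0.0000)
R[1][0] = -0.7071

-0.707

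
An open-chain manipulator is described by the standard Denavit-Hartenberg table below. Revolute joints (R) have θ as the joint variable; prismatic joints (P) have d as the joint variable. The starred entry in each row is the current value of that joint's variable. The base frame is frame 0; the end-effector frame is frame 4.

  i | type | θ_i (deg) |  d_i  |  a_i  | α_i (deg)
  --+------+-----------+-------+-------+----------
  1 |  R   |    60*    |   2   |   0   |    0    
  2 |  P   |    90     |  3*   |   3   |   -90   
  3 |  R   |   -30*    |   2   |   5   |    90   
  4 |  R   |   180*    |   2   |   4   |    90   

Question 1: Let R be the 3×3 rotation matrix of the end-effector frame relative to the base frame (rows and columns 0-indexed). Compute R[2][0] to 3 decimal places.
-0.500

End-effector x-axis (col 0 of R) = (0.7500,-0.4330,-0.5000)
R[2][0] = -0.5000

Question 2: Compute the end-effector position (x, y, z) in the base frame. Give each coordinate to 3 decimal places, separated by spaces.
-3.482 -0.299 7.232

after link 1: o_1 = (0.0000, 0.0000, 2.0000)
after link 2: o_2 = (-2.5981, 1.5000, 5.0000)
after link 3: o_3 = (-7.3481, 1.9330, 7.5000)
after link 4: o_4 = (-3.4821, -0.2990, 7.2321)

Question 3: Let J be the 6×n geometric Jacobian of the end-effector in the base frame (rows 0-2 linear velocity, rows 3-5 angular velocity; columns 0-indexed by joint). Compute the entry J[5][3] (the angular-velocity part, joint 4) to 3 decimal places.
0.866

axis z_3 = (0.4330,-0.2500,0.8660); lever o_n−o_3 = (3.8660,-2.2321,-0.2679)
cross product → J_v[:, 3] = (2.0000,3.4641,-0.0000)
J_ω[:, 3] = z_3
entry J[5][3] = 0.8660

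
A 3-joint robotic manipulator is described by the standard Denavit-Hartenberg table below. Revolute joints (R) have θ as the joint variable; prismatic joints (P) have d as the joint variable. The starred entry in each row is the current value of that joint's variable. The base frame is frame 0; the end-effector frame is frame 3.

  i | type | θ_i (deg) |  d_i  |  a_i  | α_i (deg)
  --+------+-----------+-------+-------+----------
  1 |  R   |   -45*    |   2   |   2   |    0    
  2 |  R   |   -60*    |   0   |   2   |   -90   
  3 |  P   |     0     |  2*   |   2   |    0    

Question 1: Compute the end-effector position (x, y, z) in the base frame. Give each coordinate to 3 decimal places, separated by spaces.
after link 1: o_1 = (1.4142, -1.4142, 2.0000)
after link 2: o_2 = (0.8966, -3.3461, 2.0000)
after link 3: o_3 = (2.3108, -5.7956, 2.0000)

2.311 -5.796 2.000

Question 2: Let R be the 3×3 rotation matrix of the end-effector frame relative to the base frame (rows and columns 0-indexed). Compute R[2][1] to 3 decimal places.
-1.000

End-effector y-axis (col 1 of R) = (0.0000,-0.0000,-1.0000)
R[2][1] = -1.0000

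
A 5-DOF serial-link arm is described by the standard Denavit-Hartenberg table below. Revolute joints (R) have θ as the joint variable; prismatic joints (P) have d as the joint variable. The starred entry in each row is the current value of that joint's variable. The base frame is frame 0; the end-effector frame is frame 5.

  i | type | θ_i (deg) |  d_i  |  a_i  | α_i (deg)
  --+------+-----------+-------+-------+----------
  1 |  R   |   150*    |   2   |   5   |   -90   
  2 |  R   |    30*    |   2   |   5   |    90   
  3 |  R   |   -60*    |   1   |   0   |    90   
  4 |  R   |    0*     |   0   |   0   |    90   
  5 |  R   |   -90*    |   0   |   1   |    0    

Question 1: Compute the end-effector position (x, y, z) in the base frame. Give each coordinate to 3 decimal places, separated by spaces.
after link 1: o_1 = (-4.3301, 2.5000, 2.0000)
after link 2: o_2 = (-9.0801, 2.9330, -0.5000)
after link 3: o_3 = (-9.5131, 3.1830, 0.3660)
after link 4: o_4 = (-9.5131, 3.1830, 0.3660)
after link 5: o_5 = (-10.4127, 3.1250, -0.0670)

-10.413 3.125 -0.067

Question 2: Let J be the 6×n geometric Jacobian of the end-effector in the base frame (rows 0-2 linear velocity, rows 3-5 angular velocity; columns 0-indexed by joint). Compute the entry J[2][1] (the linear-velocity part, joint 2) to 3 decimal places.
axis z_1 = (-0.5000,-0.8660,0.0000); lever o_n−o_1 = (-6.0825,0.6250,-2.0670)
cross product → J_v[:, 1] = (1.7901,-1.0335,-5.5801)
J_ω[:, 1] = z_1
entry J[2][1] = -5.5801

-5.580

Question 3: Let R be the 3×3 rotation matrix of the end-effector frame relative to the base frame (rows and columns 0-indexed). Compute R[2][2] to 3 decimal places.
-0.866

End-effector z-axis (col 2 of R) = (0.4330,-0.2500,-0.8660)
R[2][2] = -0.8660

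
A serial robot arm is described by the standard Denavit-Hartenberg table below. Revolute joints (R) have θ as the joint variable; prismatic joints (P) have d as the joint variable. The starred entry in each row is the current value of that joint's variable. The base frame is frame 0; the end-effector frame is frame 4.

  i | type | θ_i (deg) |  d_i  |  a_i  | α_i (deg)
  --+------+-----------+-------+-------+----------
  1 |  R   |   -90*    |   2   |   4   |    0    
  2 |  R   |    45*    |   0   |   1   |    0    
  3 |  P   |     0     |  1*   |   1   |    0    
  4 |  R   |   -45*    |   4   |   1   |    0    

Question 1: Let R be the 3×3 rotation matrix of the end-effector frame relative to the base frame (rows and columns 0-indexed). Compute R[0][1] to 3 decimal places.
1.000

End-effector y-axis (col 1 of R) = (1.0000,0.0000,0.0000)
R[0][1] = 1.0000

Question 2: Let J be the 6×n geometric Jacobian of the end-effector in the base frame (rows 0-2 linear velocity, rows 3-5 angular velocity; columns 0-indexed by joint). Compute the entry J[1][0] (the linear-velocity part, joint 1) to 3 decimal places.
1.414

axis z_0 = ẑ; lever o_n−o_0 = (1.4142,-6.4142,7.0000)
cross product → J_v[:, 0] = (6.4142,1.4142,-0.0000)
J_ω[:, 0] = z_0
entry J[1][0] = 1.4142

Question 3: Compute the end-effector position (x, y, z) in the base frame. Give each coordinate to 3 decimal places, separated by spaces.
1.414 -6.414 7.000

after link 1: o_1 = (0.0000, -4.0000, 2.0000)
after link 2: o_2 = (0.7071, -4.7071, 2.0000)
after link 3: o_3 = (1.4142, -5.4142, 3.0000)
after link 4: o_4 = (1.4142, -6.4142, 7.0000)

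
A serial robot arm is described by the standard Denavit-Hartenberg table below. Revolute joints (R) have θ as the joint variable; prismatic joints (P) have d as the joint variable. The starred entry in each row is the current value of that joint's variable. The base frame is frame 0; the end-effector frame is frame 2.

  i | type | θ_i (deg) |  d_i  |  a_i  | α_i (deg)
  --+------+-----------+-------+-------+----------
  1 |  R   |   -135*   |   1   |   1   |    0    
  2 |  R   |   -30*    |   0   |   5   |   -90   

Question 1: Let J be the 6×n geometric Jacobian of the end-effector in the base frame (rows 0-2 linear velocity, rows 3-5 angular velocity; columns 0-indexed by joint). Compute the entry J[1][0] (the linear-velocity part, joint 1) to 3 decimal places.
axis z_0 = ẑ; lever o_n−o_0 = (-5.5367,-2.0012,1.0000)
cross product → J_v[:, 0] = (2.0012,-5.5367,0.0000)
J_ω[:, 0] = z_0
entry J[1][0] = -5.5367

-5.537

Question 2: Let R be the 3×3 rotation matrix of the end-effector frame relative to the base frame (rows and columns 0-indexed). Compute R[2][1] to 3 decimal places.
End-effector y-axis (col 1 of R) = (0.0000,-0.0000,-1.0000)
R[2][1] = -1.0000

-1.000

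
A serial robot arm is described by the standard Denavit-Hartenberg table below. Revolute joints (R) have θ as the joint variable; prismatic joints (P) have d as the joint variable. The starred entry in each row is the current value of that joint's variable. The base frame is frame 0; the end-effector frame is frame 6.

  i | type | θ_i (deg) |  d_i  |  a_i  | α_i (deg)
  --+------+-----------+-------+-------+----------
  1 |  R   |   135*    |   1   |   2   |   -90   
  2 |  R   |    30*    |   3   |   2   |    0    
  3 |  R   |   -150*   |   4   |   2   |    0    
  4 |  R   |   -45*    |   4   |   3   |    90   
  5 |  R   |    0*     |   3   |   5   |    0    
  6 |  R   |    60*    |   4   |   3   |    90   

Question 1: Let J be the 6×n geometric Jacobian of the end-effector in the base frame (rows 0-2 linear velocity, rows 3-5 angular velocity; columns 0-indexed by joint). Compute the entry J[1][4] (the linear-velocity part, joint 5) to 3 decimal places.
-2.822

axis z_4 = (0.1830,-0.1830,-0.9659); lever o_n−o_4 = (3.8836,-7.5578,-5.0792)
cross product → J_v[:, 4] = (-6.3707,-2.8217,-0.6724)
J_ω[:, 4] = z_4
entry J[1][4] = -2.8217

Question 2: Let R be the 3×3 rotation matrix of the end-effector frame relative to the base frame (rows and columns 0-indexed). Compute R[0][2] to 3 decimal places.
0.945

End-effector z-axis (col 2 of R) = (0.9451,-0.2380,0.2241)
R[0][2] = 0.9451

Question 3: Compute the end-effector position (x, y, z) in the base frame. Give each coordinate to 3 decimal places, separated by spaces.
-3.777 -15.453 -2.571

after link 1: o_1 = (-1.4142, 1.4142, 1.0000)
after link 2: o_2 = (-4.7603, 0.5176, 0.0000)
after link 3: o_3 = (-6.8816, -3.0179, 1.7321)
after link 4: o_4 = (-7.6610, -7.8954, 2.5085)
after link 5: o_5 = (-3.6969, -11.8595, 0.9048)
after link 6: o_6 = (-3.7774, -15.4531, -2.5706)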